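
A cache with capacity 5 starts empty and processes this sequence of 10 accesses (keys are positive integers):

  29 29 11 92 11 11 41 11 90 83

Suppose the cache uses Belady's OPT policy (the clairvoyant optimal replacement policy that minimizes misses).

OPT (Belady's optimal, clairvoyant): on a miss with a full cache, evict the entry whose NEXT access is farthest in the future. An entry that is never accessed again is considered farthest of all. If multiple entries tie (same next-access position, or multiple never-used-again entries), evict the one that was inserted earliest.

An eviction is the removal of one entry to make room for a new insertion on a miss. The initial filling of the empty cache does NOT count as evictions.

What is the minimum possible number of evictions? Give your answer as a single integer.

OPT (Belady) simulation (capacity=5):
  1. access 29: MISS. Cache: [29]
  2. access 29: HIT. Next use of 29: never. Cache: [29]
  3. access 11: MISS. Cache: [29 11]
  4. access 92: MISS. Cache: [29 11 92]
  5. access 11: HIT. Next use of 11: step 6. Cache: [29 11 92]
  6. access 11: HIT. Next use of 11: step 8. Cache: [29 11 92]
  7. access 41: MISS. Cache: [29 11 92 41]
  8. access 11: HIT. Next use of 11: never. Cache: [29 11 92 41]
  9. access 90: MISS. Cache: [29 11 92 41 90]
  10. access 83: MISS, evict 29 (next use: never). Cache: [11 92 41 90 83]
Total: 4 hits, 6 misses, 1 evictions

Answer: 1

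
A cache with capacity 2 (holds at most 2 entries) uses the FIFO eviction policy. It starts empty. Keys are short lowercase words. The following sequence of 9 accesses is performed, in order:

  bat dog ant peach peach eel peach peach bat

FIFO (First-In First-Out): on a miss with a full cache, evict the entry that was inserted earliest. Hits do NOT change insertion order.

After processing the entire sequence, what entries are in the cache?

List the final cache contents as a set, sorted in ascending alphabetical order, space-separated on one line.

Answer: bat eel

Derivation:
FIFO simulation (capacity=2):
  1. access bat: MISS. Cache (old->new): [bat]
  2. access dog: MISS. Cache (old->new): [bat dog]
  3. access ant: MISS, evict bat. Cache (old->new): [dog ant]
  4. access peach: MISS, evict dog. Cache (old->new): [ant peach]
  5. access peach: HIT. Cache (old->new): [ant peach]
  6. access eel: MISS, evict ant. Cache (old->new): [peach eel]
  7. access peach: HIT. Cache (old->new): [peach eel]
  8. access peach: HIT. Cache (old->new): [peach eel]
  9. access bat: MISS, evict peach. Cache (old->new): [eel bat]
Total: 3 hits, 6 misses, 4 evictions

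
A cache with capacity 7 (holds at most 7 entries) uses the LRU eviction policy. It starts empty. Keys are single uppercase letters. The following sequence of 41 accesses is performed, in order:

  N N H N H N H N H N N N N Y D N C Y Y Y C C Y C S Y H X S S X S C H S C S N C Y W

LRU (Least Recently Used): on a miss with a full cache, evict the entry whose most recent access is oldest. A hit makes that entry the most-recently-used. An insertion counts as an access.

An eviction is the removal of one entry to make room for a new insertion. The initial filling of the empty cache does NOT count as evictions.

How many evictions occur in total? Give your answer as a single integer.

Answer: 1

Derivation:
LRU simulation (capacity=7):
  1. access N: MISS. Cache (LRU->MRU): [N]
  2. access N: HIT. Cache (LRU->MRU): [N]
  3. access H: MISS. Cache (LRU->MRU): [N H]
  4. access N: HIT. Cache (LRU->MRU): [H N]
  5. access H: HIT. Cache (LRU->MRU): [N H]
  6. access N: HIT. Cache (LRU->MRU): [H N]
  7. access H: HIT. Cache (LRU->MRU): [N H]
  8. access N: HIT. Cache (LRU->MRU): [H N]
  9. access H: HIT. Cache (LRU->MRU): [N H]
  10. access N: HIT. Cache (LRU->MRU): [H N]
  11. access N: HIT. Cache (LRU->MRU): [H N]
  12. access N: HIT. Cache (LRU->MRU): [H N]
  13. access N: HIT. Cache (LRU->MRU): [H N]
  14. access Y: MISS. Cache (LRU->MRU): [H N Y]
  15. access D: MISS. Cache (LRU->MRU): [H N Y D]
  16. access N: HIT. Cache (LRU->MRU): [H Y D N]
  17. access C: MISS. Cache (LRU->MRU): [H Y D N C]
  18. access Y: HIT. Cache (LRU->MRU): [H D N C Y]
  19. access Y: HIT. Cache (LRU->MRU): [H D N C Y]
  20. access Y: HIT. Cache (LRU->MRU): [H D N C Y]
  21. access C: HIT. Cache (LRU->MRU): [H D N Y C]
  22. access C: HIT. Cache (LRU->MRU): [H D N Y C]
  23. access Y: HIT. Cache (LRU->MRU): [H D N C Y]
  24. access C: HIT. Cache (LRU->MRU): [H D N Y C]
  25. access S: MISS. Cache (LRU->MRU): [H D N Y C S]
  26. access Y: HIT. Cache (LRU->MRU): [H D N C S Y]
  27. access H: HIT. Cache (LRU->MRU): [D N C S Y H]
  28. access X: MISS. Cache (LRU->MRU): [D N C S Y H X]
  29. access S: HIT. Cache (LRU->MRU): [D N C Y H X S]
  30. access S: HIT. Cache (LRU->MRU): [D N C Y H X S]
  31. access X: HIT. Cache (LRU->MRU): [D N C Y H S X]
  32. access S: HIT. Cache (LRU->MRU): [D N C Y H X S]
  33. access C: HIT. Cache (LRU->MRU): [D N Y H X S C]
  34. access H: HIT. Cache (LRU->MRU): [D N Y X S C H]
  35. access S: HIT. Cache (LRU->MRU): [D N Y X C H S]
  36. access C: HIT. Cache (LRU->MRU): [D N Y X H S C]
  37. access S: HIT. Cache (LRU->MRU): [D N Y X H C S]
  38. access N: HIT. Cache (LRU->MRU): [D Y X H C S N]
  39. access C: HIT. Cache (LRU->MRU): [D Y X H S N C]
  40. access Y: HIT. Cache (LRU->MRU): [D X H S N C Y]
  41. access W: MISS, evict D. Cache (LRU->MRU): [X H S N C Y W]
Total: 33 hits, 8 misses, 1 evictions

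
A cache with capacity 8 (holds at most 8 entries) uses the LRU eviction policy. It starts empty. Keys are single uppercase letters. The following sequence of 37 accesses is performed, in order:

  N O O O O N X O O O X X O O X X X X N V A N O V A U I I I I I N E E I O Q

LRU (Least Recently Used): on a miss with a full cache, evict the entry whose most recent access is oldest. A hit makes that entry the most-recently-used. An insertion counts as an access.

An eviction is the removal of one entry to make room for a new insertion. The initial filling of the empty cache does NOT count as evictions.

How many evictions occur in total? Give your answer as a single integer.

LRU simulation (capacity=8):
  1. access N: MISS. Cache (LRU->MRU): [N]
  2. access O: MISS. Cache (LRU->MRU): [N O]
  3. access O: HIT. Cache (LRU->MRU): [N O]
  4. access O: HIT. Cache (LRU->MRU): [N O]
  5. access O: HIT. Cache (LRU->MRU): [N O]
  6. access N: HIT. Cache (LRU->MRU): [O N]
  7. access X: MISS. Cache (LRU->MRU): [O N X]
  8. access O: HIT. Cache (LRU->MRU): [N X O]
  9. access O: HIT. Cache (LRU->MRU): [N X O]
  10. access O: HIT. Cache (LRU->MRU): [N X O]
  11. access X: HIT. Cache (LRU->MRU): [N O X]
  12. access X: HIT. Cache (LRU->MRU): [N O X]
  13. access O: HIT. Cache (LRU->MRU): [N X O]
  14. access O: HIT. Cache (LRU->MRU): [N X O]
  15. access X: HIT. Cache (LRU->MRU): [N O X]
  16. access X: HIT. Cache (LRU->MRU): [N O X]
  17. access X: HIT. Cache (LRU->MRU): [N O X]
  18. access X: HIT. Cache (LRU->MRU): [N O X]
  19. access N: HIT. Cache (LRU->MRU): [O X N]
  20. access V: MISS. Cache (LRU->MRU): [O X N V]
  21. access A: MISS. Cache (LRU->MRU): [O X N V A]
  22. access N: HIT. Cache (LRU->MRU): [O X V A N]
  23. access O: HIT. Cache (LRU->MRU): [X V A N O]
  24. access V: HIT. Cache (LRU->MRU): [X A N O V]
  25. access A: HIT. Cache (LRU->MRU): [X N O V A]
  26. access U: MISS. Cache (LRU->MRU): [X N O V A U]
  27. access I: MISS. Cache (LRU->MRU): [X N O V A U I]
  28. access I: HIT. Cache (LRU->MRU): [X N O V A U I]
  29. access I: HIT. Cache (LRU->MRU): [X N O V A U I]
  30. access I: HIT. Cache (LRU->MRU): [X N O V A U I]
  31. access I: HIT. Cache (LRU->MRU): [X N O V A U I]
  32. access N: HIT. Cache (LRU->MRU): [X O V A U I N]
  33. access E: MISS. Cache (LRU->MRU): [X O V A U I N E]
  34. access E: HIT. Cache (LRU->MRU): [X O V A U I N E]
  35. access I: HIT. Cache (LRU->MRU): [X O V A U N E I]
  36. access O: HIT. Cache (LRU->MRU): [X V A U N E I O]
  37. access Q: MISS, evict X. Cache (LRU->MRU): [V A U N E I O Q]
Total: 28 hits, 9 misses, 1 evictions

Answer: 1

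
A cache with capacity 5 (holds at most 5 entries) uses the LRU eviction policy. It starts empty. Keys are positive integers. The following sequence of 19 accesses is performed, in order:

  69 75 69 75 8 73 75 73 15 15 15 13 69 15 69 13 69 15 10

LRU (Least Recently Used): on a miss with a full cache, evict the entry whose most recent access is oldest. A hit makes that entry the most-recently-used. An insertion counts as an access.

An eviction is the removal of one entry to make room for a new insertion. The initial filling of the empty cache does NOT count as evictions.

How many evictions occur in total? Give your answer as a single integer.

Answer: 3

Derivation:
LRU simulation (capacity=5):
  1. access 69: MISS. Cache (LRU->MRU): [69]
  2. access 75: MISS. Cache (LRU->MRU): [69 75]
  3. access 69: HIT. Cache (LRU->MRU): [75 69]
  4. access 75: HIT. Cache (LRU->MRU): [69 75]
  5. access 8: MISS. Cache (LRU->MRU): [69 75 8]
  6. access 73: MISS. Cache (LRU->MRU): [69 75 8 73]
  7. access 75: HIT. Cache (LRU->MRU): [69 8 73 75]
  8. access 73: HIT. Cache (LRU->MRU): [69 8 75 73]
  9. access 15: MISS. Cache (LRU->MRU): [69 8 75 73 15]
  10. access 15: HIT. Cache (LRU->MRU): [69 8 75 73 15]
  11. access 15: HIT. Cache (LRU->MRU): [69 8 75 73 15]
  12. access 13: MISS, evict 69. Cache (LRU->MRU): [8 75 73 15 13]
  13. access 69: MISS, evict 8. Cache (LRU->MRU): [75 73 15 13 69]
  14. access 15: HIT. Cache (LRU->MRU): [75 73 13 69 15]
  15. access 69: HIT. Cache (LRU->MRU): [75 73 13 15 69]
  16. access 13: HIT. Cache (LRU->MRU): [75 73 15 69 13]
  17. access 69: HIT. Cache (LRU->MRU): [75 73 15 13 69]
  18. access 15: HIT. Cache (LRU->MRU): [75 73 13 69 15]
  19. access 10: MISS, evict 75. Cache (LRU->MRU): [73 13 69 15 10]
Total: 11 hits, 8 misses, 3 evictions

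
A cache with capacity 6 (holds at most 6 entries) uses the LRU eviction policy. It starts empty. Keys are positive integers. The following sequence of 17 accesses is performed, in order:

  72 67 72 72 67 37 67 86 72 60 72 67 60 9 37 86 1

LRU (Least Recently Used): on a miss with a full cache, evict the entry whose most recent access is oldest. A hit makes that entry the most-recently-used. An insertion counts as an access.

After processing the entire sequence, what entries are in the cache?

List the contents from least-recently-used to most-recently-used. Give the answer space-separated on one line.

Answer: 67 60 9 37 86 1

Derivation:
LRU simulation (capacity=6):
  1. access 72: MISS. Cache (LRU->MRU): [72]
  2. access 67: MISS. Cache (LRU->MRU): [72 67]
  3. access 72: HIT. Cache (LRU->MRU): [67 72]
  4. access 72: HIT. Cache (LRU->MRU): [67 72]
  5. access 67: HIT. Cache (LRU->MRU): [72 67]
  6. access 37: MISS. Cache (LRU->MRU): [72 67 37]
  7. access 67: HIT. Cache (LRU->MRU): [72 37 67]
  8. access 86: MISS. Cache (LRU->MRU): [72 37 67 86]
  9. access 72: HIT. Cache (LRU->MRU): [37 67 86 72]
  10. access 60: MISS. Cache (LRU->MRU): [37 67 86 72 60]
  11. access 72: HIT. Cache (LRU->MRU): [37 67 86 60 72]
  12. access 67: HIT. Cache (LRU->MRU): [37 86 60 72 67]
  13. access 60: HIT. Cache (LRU->MRU): [37 86 72 67 60]
  14. access 9: MISS. Cache (LRU->MRU): [37 86 72 67 60 9]
  15. access 37: HIT. Cache (LRU->MRU): [86 72 67 60 9 37]
  16. access 86: HIT. Cache (LRU->MRU): [72 67 60 9 37 86]
  17. access 1: MISS, evict 72. Cache (LRU->MRU): [67 60 9 37 86 1]
Total: 10 hits, 7 misses, 1 evictions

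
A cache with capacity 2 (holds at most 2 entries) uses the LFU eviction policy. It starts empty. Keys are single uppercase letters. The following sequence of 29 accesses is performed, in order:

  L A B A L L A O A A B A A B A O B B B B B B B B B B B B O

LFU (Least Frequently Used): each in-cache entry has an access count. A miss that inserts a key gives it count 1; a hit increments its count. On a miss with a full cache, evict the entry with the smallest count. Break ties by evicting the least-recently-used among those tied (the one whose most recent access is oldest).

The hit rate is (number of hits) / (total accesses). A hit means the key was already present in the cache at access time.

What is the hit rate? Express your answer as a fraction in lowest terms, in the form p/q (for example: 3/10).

LFU simulation (capacity=2):
  1. access L: MISS. Cache: [L(c=1)]
  2. access A: MISS. Cache: [L(c=1) A(c=1)]
  3. access B: MISS, evict L(c=1). Cache: [A(c=1) B(c=1)]
  4. access A: HIT, count now 2. Cache: [B(c=1) A(c=2)]
  5. access L: MISS, evict B(c=1). Cache: [L(c=1) A(c=2)]
  6. access L: HIT, count now 2. Cache: [A(c=2) L(c=2)]
  7. access A: HIT, count now 3. Cache: [L(c=2) A(c=3)]
  8. access O: MISS, evict L(c=2). Cache: [O(c=1) A(c=3)]
  9. access A: HIT, count now 4. Cache: [O(c=1) A(c=4)]
  10. access A: HIT, count now 5. Cache: [O(c=1) A(c=5)]
  11. access B: MISS, evict O(c=1). Cache: [B(c=1) A(c=5)]
  12. access A: HIT, count now 6. Cache: [B(c=1) A(c=6)]
  13. access A: HIT, count now 7. Cache: [B(c=1) A(c=7)]
  14. access B: HIT, count now 2. Cache: [B(c=2) A(c=7)]
  15. access A: HIT, count now 8. Cache: [B(c=2) A(c=8)]
  16. access O: MISS, evict B(c=2). Cache: [O(c=1) A(c=8)]
  17. access B: MISS, evict O(c=1). Cache: [B(c=1) A(c=8)]
  18. access B: HIT, count now 2. Cache: [B(c=2) A(c=8)]
  19. access B: HIT, count now 3. Cache: [B(c=3) A(c=8)]
  20. access B: HIT, count now 4. Cache: [B(c=4) A(c=8)]
  21. access B: HIT, count now 5. Cache: [B(c=5) A(c=8)]
  22. access B: HIT, count now 6. Cache: [B(c=6) A(c=8)]
  23. access B: HIT, count now 7. Cache: [B(c=7) A(c=8)]
  24. access B: HIT, count now 8. Cache: [A(c=8) B(c=8)]
  25. access B: HIT, count now 9. Cache: [A(c=8) B(c=9)]
  26. access B: HIT, count now 10. Cache: [A(c=8) B(c=10)]
  27. access B: HIT, count now 11. Cache: [A(c=8) B(c=11)]
  28. access B: HIT, count now 12. Cache: [A(c=8) B(c=12)]
  29. access O: MISS, evict A(c=8). Cache: [O(c=1) B(c=12)]
Total: 20 hits, 9 misses, 7 evictions

Hit rate = 20/29

Answer: 20/29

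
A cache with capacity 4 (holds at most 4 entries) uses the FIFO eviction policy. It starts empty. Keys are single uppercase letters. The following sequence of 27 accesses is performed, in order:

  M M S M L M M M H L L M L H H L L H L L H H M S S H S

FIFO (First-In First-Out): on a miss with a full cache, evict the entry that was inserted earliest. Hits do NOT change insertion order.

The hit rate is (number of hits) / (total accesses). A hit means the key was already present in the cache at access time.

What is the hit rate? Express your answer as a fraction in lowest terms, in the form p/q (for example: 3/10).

Answer: 23/27

Derivation:
FIFO simulation (capacity=4):
  1. access M: MISS. Cache (old->new): [M]
  2. access M: HIT. Cache (old->new): [M]
  3. access S: MISS. Cache (old->new): [M S]
  4. access M: HIT. Cache (old->new): [M S]
  5. access L: MISS. Cache (old->new): [M S L]
  6. access M: HIT. Cache (old->new): [M S L]
  7. access M: HIT. Cache (old->new): [M S L]
  8. access M: HIT. Cache (old->new): [M S L]
  9. access H: MISS. Cache (old->new): [M S L H]
  10. access L: HIT. Cache (old->new): [M S L H]
  11. access L: HIT. Cache (old->new): [M S L H]
  12. access M: HIT. Cache (old->new): [M S L H]
  13. access L: HIT. Cache (old->new): [M S L H]
  14. access H: HIT. Cache (old->new): [M S L H]
  15. access H: HIT. Cache (old->new): [M S L H]
  16. access L: HIT. Cache (old->new): [M S L H]
  17. access L: HIT. Cache (old->new): [M S L H]
  18. access H: HIT. Cache (old->new): [M S L H]
  19. access L: HIT. Cache (old->new): [M S L H]
  20. access L: HIT. Cache (old->new): [M S L H]
  21. access H: HIT. Cache (old->new): [M S L H]
  22. access H: HIT. Cache (old->new): [M S L H]
  23. access M: HIT. Cache (old->new): [M S L H]
  24. access S: HIT. Cache (old->new): [M S L H]
  25. access S: HIT. Cache (old->new): [M S L H]
  26. access H: HIT. Cache (old->new): [M S L H]
  27. access S: HIT. Cache (old->new): [M S L H]
Total: 23 hits, 4 misses, 0 evictions

Hit rate = 23/27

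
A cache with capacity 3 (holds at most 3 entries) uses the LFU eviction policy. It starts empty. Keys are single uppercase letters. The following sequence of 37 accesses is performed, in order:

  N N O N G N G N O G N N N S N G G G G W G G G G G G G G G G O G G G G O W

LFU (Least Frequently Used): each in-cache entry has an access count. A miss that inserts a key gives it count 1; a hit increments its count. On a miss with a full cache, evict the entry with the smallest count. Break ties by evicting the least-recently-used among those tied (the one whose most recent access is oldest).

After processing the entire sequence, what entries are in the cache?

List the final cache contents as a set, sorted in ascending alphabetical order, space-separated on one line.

Answer: G N W

Derivation:
LFU simulation (capacity=3):
  1. access N: MISS. Cache: [N(c=1)]
  2. access N: HIT, count now 2. Cache: [N(c=2)]
  3. access O: MISS. Cache: [O(c=1) N(c=2)]
  4. access N: HIT, count now 3. Cache: [O(c=1) N(c=3)]
  5. access G: MISS. Cache: [O(c=1) G(c=1) N(c=3)]
  6. access N: HIT, count now 4. Cache: [O(c=1) G(c=1) N(c=4)]
  7. access G: HIT, count now 2. Cache: [O(c=1) G(c=2) N(c=4)]
  8. access N: HIT, count now 5. Cache: [O(c=1) G(c=2) N(c=5)]
  9. access O: HIT, count now 2. Cache: [G(c=2) O(c=2) N(c=5)]
  10. access G: HIT, count now 3. Cache: [O(c=2) G(c=3) N(c=5)]
  11. access N: HIT, count now 6. Cache: [O(c=2) G(c=3) N(c=6)]
  12. access N: HIT, count now 7. Cache: [O(c=2) G(c=3) N(c=7)]
  13. access N: HIT, count now 8. Cache: [O(c=2) G(c=3) N(c=8)]
  14. access S: MISS, evict O(c=2). Cache: [S(c=1) G(c=3) N(c=8)]
  15. access N: HIT, count now 9. Cache: [S(c=1) G(c=3) N(c=9)]
  16. access G: HIT, count now 4. Cache: [S(c=1) G(c=4) N(c=9)]
  17. access G: HIT, count now 5. Cache: [S(c=1) G(c=5) N(c=9)]
  18. access G: HIT, count now 6. Cache: [S(c=1) G(c=6) N(c=9)]
  19. access G: HIT, count now 7. Cache: [S(c=1) G(c=7) N(c=9)]
  20. access W: MISS, evict S(c=1). Cache: [W(c=1) G(c=7) N(c=9)]
  21. access G: HIT, count now 8. Cache: [W(c=1) G(c=8) N(c=9)]
  22. access G: HIT, count now 9. Cache: [W(c=1) N(c=9) G(c=9)]
  23. access G: HIT, count now 10. Cache: [W(c=1) N(c=9) G(c=10)]
  24. access G: HIT, count now 11. Cache: [W(c=1) N(c=9) G(c=11)]
  25. access G: HIT, count now 12. Cache: [W(c=1) N(c=9) G(c=12)]
  26. access G: HIT, count now 13. Cache: [W(c=1) N(c=9) G(c=13)]
  27. access G: HIT, count now 14. Cache: [W(c=1) N(c=9) G(c=14)]
  28. access G: HIT, count now 15. Cache: [W(c=1) N(c=9) G(c=15)]
  29. access G: HIT, count now 16. Cache: [W(c=1) N(c=9) G(c=16)]
  30. access G: HIT, count now 17. Cache: [W(c=1) N(c=9) G(c=17)]
  31. access O: MISS, evict W(c=1). Cache: [O(c=1) N(c=9) G(c=17)]
  32. access G: HIT, count now 18. Cache: [O(c=1) N(c=9) G(c=18)]
  33. access G: HIT, count now 19. Cache: [O(c=1) N(c=9) G(c=19)]
  34. access G: HIT, count now 20. Cache: [O(c=1) N(c=9) G(c=20)]
  35. access G: HIT, count now 21. Cache: [O(c=1) N(c=9) G(c=21)]
  36. access O: HIT, count now 2. Cache: [O(c=2) N(c=9) G(c=21)]
  37. access W: MISS, evict O(c=2). Cache: [W(c=1) N(c=9) G(c=21)]
Total: 30 hits, 7 misses, 4 evictions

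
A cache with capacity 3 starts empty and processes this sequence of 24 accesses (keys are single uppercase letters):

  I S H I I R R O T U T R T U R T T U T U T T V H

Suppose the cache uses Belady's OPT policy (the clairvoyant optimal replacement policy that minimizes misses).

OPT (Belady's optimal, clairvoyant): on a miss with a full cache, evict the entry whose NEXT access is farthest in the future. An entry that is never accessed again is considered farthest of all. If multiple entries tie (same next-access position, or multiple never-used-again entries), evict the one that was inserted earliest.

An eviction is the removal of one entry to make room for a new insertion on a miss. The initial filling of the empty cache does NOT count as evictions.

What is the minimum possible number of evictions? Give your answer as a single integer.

OPT (Belady) simulation (capacity=3):
  1. access I: MISS. Cache: [I]
  2. access S: MISS. Cache: [I S]
  3. access H: MISS. Cache: [I S H]
  4. access I: HIT. Next use of I: step 5. Cache: [I S H]
  5. access I: HIT. Next use of I: never. Cache: [I S H]
  6. access R: MISS, evict I (next use: never). Cache: [S H R]
  7. access R: HIT. Next use of R: step 12. Cache: [S H R]
  8. access O: MISS, evict S (next use: never). Cache: [H R O]
  9. access T: MISS, evict O (next use: never). Cache: [H R T]
  10. access U: MISS, evict H (next use: step 24). Cache: [R T U]
  11. access T: HIT. Next use of T: step 13. Cache: [R T U]
  12. access R: HIT. Next use of R: step 15. Cache: [R T U]
  13. access T: HIT. Next use of T: step 16. Cache: [R T U]
  14. access U: HIT. Next use of U: step 18. Cache: [R T U]
  15. access R: HIT. Next use of R: never. Cache: [R T U]
  16. access T: HIT. Next use of T: step 17. Cache: [R T U]
  17. access T: HIT. Next use of T: step 19. Cache: [R T U]
  18. access U: HIT. Next use of U: step 20. Cache: [R T U]
  19. access T: HIT. Next use of T: step 21. Cache: [R T U]
  20. access U: HIT. Next use of U: never. Cache: [R T U]
  21. access T: HIT. Next use of T: step 22. Cache: [R T U]
  22. access T: HIT. Next use of T: never. Cache: [R T U]
  23. access V: MISS, evict R (next use: never). Cache: [T U V]
  24. access H: MISS, evict T (next use: never). Cache: [U V H]
Total: 15 hits, 9 misses, 6 evictions

Answer: 6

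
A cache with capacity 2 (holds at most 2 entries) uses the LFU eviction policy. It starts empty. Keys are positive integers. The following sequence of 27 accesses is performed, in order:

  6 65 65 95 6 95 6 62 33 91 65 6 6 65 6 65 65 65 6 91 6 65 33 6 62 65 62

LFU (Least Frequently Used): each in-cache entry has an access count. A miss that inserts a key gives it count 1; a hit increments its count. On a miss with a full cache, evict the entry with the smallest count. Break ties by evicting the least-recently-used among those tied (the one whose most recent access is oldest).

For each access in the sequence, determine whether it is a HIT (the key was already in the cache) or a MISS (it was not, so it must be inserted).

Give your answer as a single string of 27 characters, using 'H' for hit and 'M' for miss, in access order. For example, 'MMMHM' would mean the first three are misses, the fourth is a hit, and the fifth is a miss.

Answer: MMHMMMMMMMHMHHHHHHHMMHMMMHH

Derivation:
LFU simulation (capacity=2):
  1. access 6: MISS. Cache: [6(c=1)]
  2. access 65: MISS. Cache: [6(c=1) 65(c=1)]
  3. access 65: HIT, count now 2. Cache: [6(c=1) 65(c=2)]
  4. access 95: MISS, evict 6(c=1). Cache: [95(c=1) 65(c=2)]
  5. access 6: MISS, evict 95(c=1). Cache: [6(c=1) 65(c=2)]
  6. access 95: MISS, evict 6(c=1). Cache: [95(c=1) 65(c=2)]
  7. access 6: MISS, evict 95(c=1). Cache: [6(c=1) 65(c=2)]
  8. access 62: MISS, evict 6(c=1). Cache: [62(c=1) 65(c=2)]
  9. access 33: MISS, evict 62(c=1). Cache: [33(c=1) 65(c=2)]
  10. access 91: MISS, evict 33(c=1). Cache: [91(c=1) 65(c=2)]
  11. access 65: HIT, count now 3. Cache: [91(c=1) 65(c=3)]
  12. access 6: MISS, evict 91(c=1). Cache: [6(c=1) 65(c=3)]
  13. access 6: HIT, count now 2. Cache: [6(c=2) 65(c=3)]
  14. access 65: HIT, count now 4. Cache: [6(c=2) 65(c=4)]
  15. access 6: HIT, count now 3. Cache: [6(c=3) 65(c=4)]
  16. access 65: HIT, count now 5. Cache: [6(c=3) 65(c=5)]
  17. access 65: HIT, count now 6. Cache: [6(c=3) 65(c=6)]
  18. access 65: HIT, count now 7. Cache: [6(c=3) 65(c=7)]
  19. access 6: HIT, count now 4. Cache: [6(c=4) 65(c=7)]
  20. access 91: MISS, evict 6(c=4). Cache: [91(c=1) 65(c=7)]
  21. access 6: MISS, evict 91(c=1). Cache: [6(c=1) 65(c=7)]
  22. access 65: HIT, count now 8. Cache: [6(c=1) 65(c=8)]
  23. access 33: MISS, evict 6(c=1). Cache: [33(c=1) 65(c=8)]
  24. access 6: MISS, evict 33(c=1). Cache: [6(c=1) 65(c=8)]
  25. access 62: MISS, evict 6(c=1). Cache: [62(c=1) 65(c=8)]
  26. access 65: HIT, count now 9. Cache: [62(c=1) 65(c=9)]
  27. access 62: HIT, count now 2. Cache: [62(c=2) 65(c=9)]
Total: 12 hits, 15 misses, 13 evictions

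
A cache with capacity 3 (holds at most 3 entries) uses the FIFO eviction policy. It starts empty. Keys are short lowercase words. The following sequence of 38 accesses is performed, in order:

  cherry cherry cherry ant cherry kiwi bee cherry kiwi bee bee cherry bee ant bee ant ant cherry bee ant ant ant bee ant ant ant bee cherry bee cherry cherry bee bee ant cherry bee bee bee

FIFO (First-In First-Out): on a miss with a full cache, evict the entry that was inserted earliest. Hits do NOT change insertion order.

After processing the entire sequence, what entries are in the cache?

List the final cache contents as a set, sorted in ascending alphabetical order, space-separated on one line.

FIFO simulation (capacity=3):
  1. access cherry: MISS. Cache (old->new): [cherry]
  2. access cherry: HIT. Cache (old->new): [cherry]
  3. access cherry: HIT. Cache (old->new): [cherry]
  4. access ant: MISS. Cache (old->new): [cherry ant]
  5. access cherry: HIT. Cache (old->new): [cherry ant]
  6. access kiwi: MISS. Cache (old->new): [cherry ant kiwi]
  7. access bee: MISS, evict cherry. Cache (old->new): [ant kiwi bee]
  8. access cherry: MISS, evict ant. Cache (old->new): [kiwi bee cherry]
  9. access kiwi: HIT. Cache (old->new): [kiwi bee cherry]
  10. access bee: HIT. Cache (old->new): [kiwi bee cherry]
  11. access bee: HIT. Cache (old->new): [kiwi bee cherry]
  12. access cherry: HIT. Cache (old->new): [kiwi bee cherry]
  13. access bee: HIT. Cache (old->new): [kiwi bee cherry]
  14. access ant: MISS, evict kiwi. Cache (old->new): [bee cherry ant]
  15. access bee: HIT. Cache (old->new): [bee cherry ant]
  16. access ant: HIT. Cache (old->new): [bee cherry ant]
  17. access ant: HIT. Cache (old->new): [bee cherry ant]
  18. access cherry: HIT. Cache (old->new): [bee cherry ant]
  19. access bee: HIT. Cache (old->new): [bee cherry ant]
  20. access ant: HIT. Cache (old->new): [bee cherry ant]
  21. access ant: HIT. Cache (old->new): [bee cherry ant]
  22. access ant: HIT. Cache (old->new): [bee cherry ant]
  23. access bee: HIT. Cache (old->new): [bee cherry ant]
  24. access ant: HIT. Cache (old->new): [bee cherry ant]
  25. access ant: HIT. Cache (old->new): [bee cherry ant]
  26. access ant: HIT. Cache (old->new): [bee cherry ant]
  27. access bee: HIT. Cache (old->new): [bee cherry ant]
  28. access cherry: HIT. Cache (old->new): [bee cherry ant]
  29. access bee: HIT. Cache (old->new): [bee cherry ant]
  30. access cherry: HIT. Cache (old->new): [bee cherry ant]
  31. access cherry: HIT. Cache (old->new): [bee cherry ant]
  32. access bee: HIT. Cache (old->new): [bee cherry ant]
  33. access bee: HIT. Cache (old->new): [bee cherry ant]
  34. access ant: HIT. Cache (old->new): [bee cherry ant]
  35. access cherry: HIT. Cache (old->new): [bee cherry ant]
  36. access bee: HIT. Cache (old->new): [bee cherry ant]
  37. access bee: HIT. Cache (old->new): [bee cherry ant]
  38. access bee: HIT. Cache (old->new): [bee cherry ant]
Total: 32 hits, 6 misses, 3 evictions

Answer: ant bee cherry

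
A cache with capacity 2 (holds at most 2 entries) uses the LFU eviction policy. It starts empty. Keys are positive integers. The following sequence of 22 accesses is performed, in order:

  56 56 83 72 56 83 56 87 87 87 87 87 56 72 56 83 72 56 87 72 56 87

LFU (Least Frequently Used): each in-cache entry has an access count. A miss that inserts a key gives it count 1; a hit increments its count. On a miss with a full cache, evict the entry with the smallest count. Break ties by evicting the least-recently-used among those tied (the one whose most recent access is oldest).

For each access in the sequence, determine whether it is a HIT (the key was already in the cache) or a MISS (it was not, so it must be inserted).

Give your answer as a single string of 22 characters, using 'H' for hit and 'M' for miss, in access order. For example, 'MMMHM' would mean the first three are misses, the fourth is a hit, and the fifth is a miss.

LFU simulation (capacity=2):
  1. access 56: MISS. Cache: [56(c=1)]
  2. access 56: HIT, count now 2. Cache: [56(c=2)]
  3. access 83: MISS. Cache: [83(c=1) 56(c=2)]
  4. access 72: MISS, evict 83(c=1). Cache: [72(c=1) 56(c=2)]
  5. access 56: HIT, count now 3. Cache: [72(c=1) 56(c=3)]
  6. access 83: MISS, evict 72(c=1). Cache: [83(c=1) 56(c=3)]
  7. access 56: HIT, count now 4. Cache: [83(c=1) 56(c=4)]
  8. access 87: MISS, evict 83(c=1). Cache: [87(c=1) 56(c=4)]
  9. access 87: HIT, count now 2. Cache: [87(c=2) 56(c=4)]
  10. access 87: HIT, count now 3. Cache: [87(c=3) 56(c=4)]
  11. access 87: HIT, count now 4. Cache: [56(c=4) 87(c=4)]
  12. access 87: HIT, count now 5. Cache: [56(c=4) 87(c=5)]
  13. access 56: HIT, count now 5. Cache: [87(c=5) 56(c=5)]
  14. access 72: MISS, evict 87(c=5). Cache: [72(c=1) 56(c=5)]
  15. access 56: HIT, count now 6. Cache: [72(c=1) 56(c=6)]
  16. access 83: MISS, evict 72(c=1). Cache: [83(c=1) 56(c=6)]
  17. access 72: MISS, evict 83(c=1). Cache: [72(c=1) 56(c=6)]
  18. access 56: HIT, count now 7. Cache: [72(c=1) 56(c=7)]
  19. access 87: MISS, evict 72(c=1). Cache: [87(c=1) 56(c=7)]
  20. access 72: MISS, evict 87(c=1). Cache: [72(c=1) 56(c=7)]
  21. access 56: HIT, count now 8. Cache: [72(c=1) 56(c=8)]
  22. access 87: MISS, evict 72(c=1). Cache: [87(c=1) 56(c=8)]
Total: 11 hits, 11 misses, 9 evictions

Answer: MHMMHMHMHHHHHMHMMHMMHM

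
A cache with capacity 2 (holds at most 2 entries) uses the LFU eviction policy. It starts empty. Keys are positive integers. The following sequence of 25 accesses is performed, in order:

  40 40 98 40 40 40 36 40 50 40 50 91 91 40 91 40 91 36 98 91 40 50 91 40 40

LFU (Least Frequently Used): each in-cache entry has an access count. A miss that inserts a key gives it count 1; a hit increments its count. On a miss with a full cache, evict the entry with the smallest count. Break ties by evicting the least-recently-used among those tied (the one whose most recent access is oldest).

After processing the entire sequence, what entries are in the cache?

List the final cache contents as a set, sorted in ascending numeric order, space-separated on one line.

Answer: 40 91

Derivation:
LFU simulation (capacity=2):
  1. access 40: MISS. Cache: [40(c=1)]
  2. access 40: HIT, count now 2. Cache: [40(c=2)]
  3. access 98: MISS. Cache: [98(c=1) 40(c=2)]
  4. access 40: HIT, count now 3. Cache: [98(c=1) 40(c=3)]
  5. access 40: HIT, count now 4. Cache: [98(c=1) 40(c=4)]
  6. access 40: HIT, count now 5. Cache: [98(c=1) 40(c=5)]
  7. access 36: MISS, evict 98(c=1). Cache: [36(c=1) 40(c=5)]
  8. access 40: HIT, count now 6. Cache: [36(c=1) 40(c=6)]
  9. access 50: MISS, evict 36(c=1). Cache: [50(c=1) 40(c=6)]
  10. access 40: HIT, count now 7. Cache: [50(c=1) 40(c=7)]
  11. access 50: HIT, count now 2. Cache: [50(c=2) 40(c=7)]
  12. access 91: MISS, evict 50(c=2). Cache: [91(c=1) 40(c=7)]
  13. access 91: HIT, count now 2. Cache: [91(c=2) 40(c=7)]
  14. access 40: HIT, count now 8. Cache: [91(c=2) 40(c=8)]
  15. access 91: HIT, count now 3. Cache: [91(c=3) 40(c=8)]
  16. access 40: HIT, count now 9. Cache: [91(c=3) 40(c=9)]
  17. access 91: HIT, count now 4. Cache: [91(c=4) 40(c=9)]
  18. access 36: MISS, evict 91(c=4). Cache: [36(c=1) 40(c=9)]
  19. access 98: MISS, evict 36(c=1). Cache: [98(c=1) 40(c=9)]
  20. access 91: MISS, evict 98(c=1). Cache: [91(c=1) 40(c=9)]
  21. access 40: HIT, count now 10. Cache: [91(c=1) 40(c=10)]
  22. access 50: MISS, evict 91(c=1). Cache: [50(c=1) 40(c=10)]
  23. access 91: MISS, evict 50(c=1). Cache: [91(c=1) 40(c=10)]
  24. access 40: HIT, count now 11. Cache: [91(c=1) 40(c=11)]
  25. access 40: HIT, count now 12. Cache: [91(c=1) 40(c=12)]
Total: 15 hits, 10 misses, 8 evictions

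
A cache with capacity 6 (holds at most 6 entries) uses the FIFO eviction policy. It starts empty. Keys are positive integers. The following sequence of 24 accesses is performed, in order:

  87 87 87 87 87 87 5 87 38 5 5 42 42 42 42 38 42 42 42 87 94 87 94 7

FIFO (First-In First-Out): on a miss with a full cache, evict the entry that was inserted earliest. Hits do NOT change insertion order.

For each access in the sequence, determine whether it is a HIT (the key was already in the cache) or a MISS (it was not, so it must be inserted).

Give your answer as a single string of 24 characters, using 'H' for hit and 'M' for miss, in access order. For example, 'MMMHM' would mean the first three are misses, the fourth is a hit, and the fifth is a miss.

Answer: MHHHHHMHMHHMHHHHHHHHMHHM

Derivation:
FIFO simulation (capacity=6):
  1. access 87: MISS. Cache (old->new): [87]
  2. access 87: HIT. Cache (old->new): [87]
  3. access 87: HIT. Cache (old->new): [87]
  4. access 87: HIT. Cache (old->new): [87]
  5. access 87: HIT. Cache (old->new): [87]
  6. access 87: HIT. Cache (old->new): [87]
  7. access 5: MISS. Cache (old->new): [87 5]
  8. access 87: HIT. Cache (old->new): [87 5]
  9. access 38: MISS. Cache (old->new): [87 5 38]
  10. access 5: HIT. Cache (old->new): [87 5 38]
  11. access 5: HIT. Cache (old->new): [87 5 38]
  12. access 42: MISS. Cache (old->new): [87 5 38 42]
  13. access 42: HIT. Cache (old->new): [87 5 38 42]
  14. access 42: HIT. Cache (old->new): [87 5 38 42]
  15. access 42: HIT. Cache (old->new): [87 5 38 42]
  16. access 38: HIT. Cache (old->new): [87 5 38 42]
  17. access 42: HIT. Cache (old->new): [87 5 38 42]
  18. access 42: HIT. Cache (old->new): [87 5 38 42]
  19. access 42: HIT. Cache (old->new): [87 5 38 42]
  20. access 87: HIT. Cache (old->new): [87 5 38 42]
  21. access 94: MISS. Cache (old->new): [87 5 38 42 94]
  22. access 87: HIT. Cache (old->new): [87 5 38 42 94]
  23. access 94: HIT. Cache (old->new): [87 5 38 42 94]
  24. access 7: MISS. Cache (old->new): [87 5 38 42 94 7]
Total: 18 hits, 6 misses, 0 evictions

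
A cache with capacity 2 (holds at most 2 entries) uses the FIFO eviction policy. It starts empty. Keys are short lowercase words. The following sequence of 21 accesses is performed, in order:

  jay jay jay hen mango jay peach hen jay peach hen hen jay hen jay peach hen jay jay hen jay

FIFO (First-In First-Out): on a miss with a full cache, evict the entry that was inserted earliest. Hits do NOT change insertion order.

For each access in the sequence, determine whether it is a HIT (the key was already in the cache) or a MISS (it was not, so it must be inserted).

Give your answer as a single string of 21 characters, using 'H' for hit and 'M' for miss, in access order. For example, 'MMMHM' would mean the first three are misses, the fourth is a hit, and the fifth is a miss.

Answer: MHHMMMMMMMMHMHHMMMHHH

Derivation:
FIFO simulation (capacity=2):
  1. access jay: MISS. Cache (old->new): [jay]
  2. access jay: HIT. Cache (old->new): [jay]
  3. access jay: HIT. Cache (old->new): [jay]
  4. access hen: MISS. Cache (old->new): [jay hen]
  5. access mango: MISS, evict jay. Cache (old->new): [hen mango]
  6. access jay: MISS, evict hen. Cache (old->new): [mango jay]
  7. access peach: MISS, evict mango. Cache (old->new): [jay peach]
  8. access hen: MISS, evict jay. Cache (old->new): [peach hen]
  9. access jay: MISS, evict peach. Cache (old->new): [hen jay]
  10. access peach: MISS, evict hen. Cache (old->new): [jay peach]
  11. access hen: MISS, evict jay. Cache (old->new): [peach hen]
  12. access hen: HIT. Cache (old->new): [peach hen]
  13. access jay: MISS, evict peach. Cache (old->new): [hen jay]
  14. access hen: HIT. Cache (old->new): [hen jay]
  15. access jay: HIT. Cache (old->new): [hen jay]
  16. access peach: MISS, evict hen. Cache (old->new): [jay peach]
  17. access hen: MISS, evict jay. Cache (old->new): [peach hen]
  18. access jay: MISS, evict peach. Cache (old->new): [hen jay]
  19. access jay: HIT. Cache (old->new): [hen jay]
  20. access hen: HIT. Cache (old->new): [hen jay]
  21. access jay: HIT. Cache (old->new): [hen jay]
Total: 8 hits, 13 misses, 11 evictions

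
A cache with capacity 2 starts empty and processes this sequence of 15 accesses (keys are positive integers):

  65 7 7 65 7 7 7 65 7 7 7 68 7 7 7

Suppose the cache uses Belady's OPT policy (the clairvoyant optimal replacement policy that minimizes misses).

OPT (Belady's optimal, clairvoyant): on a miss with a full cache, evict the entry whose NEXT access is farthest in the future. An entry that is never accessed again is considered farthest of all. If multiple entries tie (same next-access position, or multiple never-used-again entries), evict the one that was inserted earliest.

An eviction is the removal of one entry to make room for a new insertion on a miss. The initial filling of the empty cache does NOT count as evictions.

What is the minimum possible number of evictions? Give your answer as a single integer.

OPT (Belady) simulation (capacity=2):
  1. access 65: MISS. Cache: [65]
  2. access 7: MISS. Cache: [65 7]
  3. access 7: HIT. Next use of 7: step 5. Cache: [65 7]
  4. access 65: HIT. Next use of 65: step 8. Cache: [65 7]
  5. access 7: HIT. Next use of 7: step 6. Cache: [65 7]
  6. access 7: HIT. Next use of 7: step 7. Cache: [65 7]
  7. access 7: HIT. Next use of 7: step 9. Cache: [65 7]
  8. access 65: HIT. Next use of 65: never. Cache: [65 7]
  9. access 7: HIT. Next use of 7: step 10. Cache: [65 7]
  10. access 7: HIT. Next use of 7: step 11. Cache: [65 7]
  11. access 7: HIT. Next use of 7: step 13. Cache: [65 7]
  12. access 68: MISS, evict 65 (next use: never). Cache: [7 68]
  13. access 7: HIT. Next use of 7: step 14. Cache: [7 68]
  14. access 7: HIT. Next use of 7: step 15. Cache: [7 68]
  15. access 7: HIT. Next use of 7: never. Cache: [7 68]
Total: 12 hits, 3 misses, 1 evictions

Answer: 1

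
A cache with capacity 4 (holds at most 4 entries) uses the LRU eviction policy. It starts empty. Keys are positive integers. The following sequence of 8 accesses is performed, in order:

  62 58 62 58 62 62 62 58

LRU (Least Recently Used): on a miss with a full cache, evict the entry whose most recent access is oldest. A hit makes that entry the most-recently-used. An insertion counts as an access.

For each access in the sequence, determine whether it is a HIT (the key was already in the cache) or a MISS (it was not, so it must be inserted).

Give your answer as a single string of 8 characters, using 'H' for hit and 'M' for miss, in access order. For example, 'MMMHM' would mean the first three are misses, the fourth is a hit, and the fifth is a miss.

LRU simulation (capacity=4):
  1. access 62: MISS. Cache (LRU->MRU): [62]
  2. access 58: MISS. Cache (LRU->MRU): [62 58]
  3. access 62: HIT. Cache (LRU->MRU): [58 62]
  4. access 58: HIT. Cache (LRU->MRU): [62 58]
  5. access 62: HIT. Cache (LRU->MRU): [58 62]
  6. access 62: HIT. Cache (LRU->MRU): [58 62]
  7. access 62: HIT. Cache (LRU->MRU): [58 62]
  8. access 58: HIT. Cache (LRU->MRU): [62 58]
Total: 6 hits, 2 misses, 0 evictions

Answer: MMHHHHHH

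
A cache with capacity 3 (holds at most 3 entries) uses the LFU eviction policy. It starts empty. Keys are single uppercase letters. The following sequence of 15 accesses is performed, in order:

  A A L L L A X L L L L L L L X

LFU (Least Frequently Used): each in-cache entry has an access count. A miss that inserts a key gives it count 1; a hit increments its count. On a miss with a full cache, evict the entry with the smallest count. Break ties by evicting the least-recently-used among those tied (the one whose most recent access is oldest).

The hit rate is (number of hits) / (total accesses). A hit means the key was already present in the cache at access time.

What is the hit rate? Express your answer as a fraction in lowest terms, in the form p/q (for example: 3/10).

Answer: 4/5

Derivation:
LFU simulation (capacity=3):
  1. access A: MISS. Cache: [A(c=1)]
  2. access A: HIT, count now 2. Cache: [A(c=2)]
  3. access L: MISS. Cache: [L(c=1) A(c=2)]
  4. access L: HIT, count now 2. Cache: [A(c=2) L(c=2)]
  5. access L: HIT, count now 3. Cache: [A(c=2) L(c=3)]
  6. access A: HIT, count now 3. Cache: [L(c=3) A(c=3)]
  7. access X: MISS. Cache: [X(c=1) L(c=3) A(c=3)]
  8. access L: HIT, count now 4. Cache: [X(c=1) A(c=3) L(c=4)]
  9. access L: HIT, count now 5. Cache: [X(c=1) A(c=3) L(c=5)]
  10. access L: HIT, count now 6. Cache: [X(c=1) A(c=3) L(c=6)]
  11. access L: HIT, count now 7. Cache: [X(c=1) A(c=3) L(c=7)]
  12. access L: HIT, count now 8. Cache: [X(c=1) A(c=3) L(c=8)]
  13. access L: HIT, count now 9. Cache: [X(c=1) A(c=3) L(c=9)]
  14. access L: HIT, count now 10. Cache: [X(c=1) A(c=3) L(c=10)]
  15. access X: HIT, count now 2. Cache: [X(c=2) A(c=3) L(c=10)]
Total: 12 hits, 3 misses, 0 evictions

Hit rate = 12/15 = 4/5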